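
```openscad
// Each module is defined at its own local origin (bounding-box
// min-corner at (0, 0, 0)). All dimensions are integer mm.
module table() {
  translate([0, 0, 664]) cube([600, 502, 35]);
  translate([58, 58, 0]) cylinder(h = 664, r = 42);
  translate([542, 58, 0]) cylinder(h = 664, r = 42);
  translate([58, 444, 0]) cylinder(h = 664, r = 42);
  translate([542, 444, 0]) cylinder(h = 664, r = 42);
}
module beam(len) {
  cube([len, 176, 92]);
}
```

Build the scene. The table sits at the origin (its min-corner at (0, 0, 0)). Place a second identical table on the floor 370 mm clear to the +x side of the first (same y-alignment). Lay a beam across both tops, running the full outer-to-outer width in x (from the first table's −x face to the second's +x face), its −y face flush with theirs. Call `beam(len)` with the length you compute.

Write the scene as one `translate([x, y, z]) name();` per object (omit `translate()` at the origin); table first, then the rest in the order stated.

table();
translate([970, 0, 0]) table();
translate([0, 0, 699]) beam(1570);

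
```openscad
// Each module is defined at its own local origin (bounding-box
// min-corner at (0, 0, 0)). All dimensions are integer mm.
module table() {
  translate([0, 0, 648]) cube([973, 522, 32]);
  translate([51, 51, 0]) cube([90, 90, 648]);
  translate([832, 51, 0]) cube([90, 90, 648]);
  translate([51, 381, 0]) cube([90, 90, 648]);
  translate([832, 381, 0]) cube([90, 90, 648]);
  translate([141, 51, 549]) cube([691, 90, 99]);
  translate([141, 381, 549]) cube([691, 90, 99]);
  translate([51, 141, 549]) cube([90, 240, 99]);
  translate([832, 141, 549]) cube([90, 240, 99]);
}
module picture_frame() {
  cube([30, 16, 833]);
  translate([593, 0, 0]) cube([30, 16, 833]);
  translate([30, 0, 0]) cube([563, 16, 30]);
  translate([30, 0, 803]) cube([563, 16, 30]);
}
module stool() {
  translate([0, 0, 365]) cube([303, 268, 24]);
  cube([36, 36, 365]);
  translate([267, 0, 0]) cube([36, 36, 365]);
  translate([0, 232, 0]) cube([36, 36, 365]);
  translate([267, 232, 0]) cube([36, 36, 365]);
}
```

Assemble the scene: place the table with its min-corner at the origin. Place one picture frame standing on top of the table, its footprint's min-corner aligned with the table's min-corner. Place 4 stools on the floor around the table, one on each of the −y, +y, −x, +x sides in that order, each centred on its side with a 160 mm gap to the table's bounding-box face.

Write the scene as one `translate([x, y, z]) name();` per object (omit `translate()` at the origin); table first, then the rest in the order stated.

table();
translate([0, 0, 680]) picture_frame();
translate([335, -428, 0]) stool();
translate([335, 682, 0]) stool();
translate([-463, 127, 0]) stool();
translate([1133, 127, 0]) stool();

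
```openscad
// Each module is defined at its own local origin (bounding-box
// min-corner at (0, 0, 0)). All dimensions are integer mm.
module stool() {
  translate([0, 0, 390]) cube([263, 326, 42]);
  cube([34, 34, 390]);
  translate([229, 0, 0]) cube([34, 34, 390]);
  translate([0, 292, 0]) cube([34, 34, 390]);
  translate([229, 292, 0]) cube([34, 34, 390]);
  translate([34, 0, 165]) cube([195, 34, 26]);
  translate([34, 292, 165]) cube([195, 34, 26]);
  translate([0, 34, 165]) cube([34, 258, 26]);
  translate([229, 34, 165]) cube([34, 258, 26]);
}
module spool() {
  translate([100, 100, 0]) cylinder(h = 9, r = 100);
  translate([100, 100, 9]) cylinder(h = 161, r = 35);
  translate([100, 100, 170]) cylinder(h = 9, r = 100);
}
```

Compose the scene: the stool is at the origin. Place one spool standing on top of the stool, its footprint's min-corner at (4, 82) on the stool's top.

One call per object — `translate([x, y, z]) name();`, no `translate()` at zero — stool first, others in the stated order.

stool();
translate([4, 82, 432]) spool();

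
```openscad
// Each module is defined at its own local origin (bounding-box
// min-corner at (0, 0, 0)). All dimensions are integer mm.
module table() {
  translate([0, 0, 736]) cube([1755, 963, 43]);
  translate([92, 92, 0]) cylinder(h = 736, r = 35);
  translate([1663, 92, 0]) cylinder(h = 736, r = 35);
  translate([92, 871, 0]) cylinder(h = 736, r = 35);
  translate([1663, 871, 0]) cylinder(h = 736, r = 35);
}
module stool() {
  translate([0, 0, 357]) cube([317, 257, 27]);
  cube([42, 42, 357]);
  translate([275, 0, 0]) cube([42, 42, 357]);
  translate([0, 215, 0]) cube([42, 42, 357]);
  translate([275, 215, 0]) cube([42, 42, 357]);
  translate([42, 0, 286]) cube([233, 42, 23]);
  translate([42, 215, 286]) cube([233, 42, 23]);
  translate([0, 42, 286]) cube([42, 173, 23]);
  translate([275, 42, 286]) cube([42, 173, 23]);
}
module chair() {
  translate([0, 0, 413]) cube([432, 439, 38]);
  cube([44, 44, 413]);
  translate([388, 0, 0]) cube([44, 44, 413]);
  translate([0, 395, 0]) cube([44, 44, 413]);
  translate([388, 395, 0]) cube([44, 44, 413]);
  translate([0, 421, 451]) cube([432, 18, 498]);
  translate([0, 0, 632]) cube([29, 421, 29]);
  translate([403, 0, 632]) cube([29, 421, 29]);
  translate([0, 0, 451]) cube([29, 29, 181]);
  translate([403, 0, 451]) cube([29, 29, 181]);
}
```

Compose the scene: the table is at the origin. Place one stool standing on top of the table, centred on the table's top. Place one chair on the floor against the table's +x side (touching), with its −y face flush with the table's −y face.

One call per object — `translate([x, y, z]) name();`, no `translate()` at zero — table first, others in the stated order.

table();
translate([719, 353, 779]) stool();
translate([1755, 0, 0]) chair();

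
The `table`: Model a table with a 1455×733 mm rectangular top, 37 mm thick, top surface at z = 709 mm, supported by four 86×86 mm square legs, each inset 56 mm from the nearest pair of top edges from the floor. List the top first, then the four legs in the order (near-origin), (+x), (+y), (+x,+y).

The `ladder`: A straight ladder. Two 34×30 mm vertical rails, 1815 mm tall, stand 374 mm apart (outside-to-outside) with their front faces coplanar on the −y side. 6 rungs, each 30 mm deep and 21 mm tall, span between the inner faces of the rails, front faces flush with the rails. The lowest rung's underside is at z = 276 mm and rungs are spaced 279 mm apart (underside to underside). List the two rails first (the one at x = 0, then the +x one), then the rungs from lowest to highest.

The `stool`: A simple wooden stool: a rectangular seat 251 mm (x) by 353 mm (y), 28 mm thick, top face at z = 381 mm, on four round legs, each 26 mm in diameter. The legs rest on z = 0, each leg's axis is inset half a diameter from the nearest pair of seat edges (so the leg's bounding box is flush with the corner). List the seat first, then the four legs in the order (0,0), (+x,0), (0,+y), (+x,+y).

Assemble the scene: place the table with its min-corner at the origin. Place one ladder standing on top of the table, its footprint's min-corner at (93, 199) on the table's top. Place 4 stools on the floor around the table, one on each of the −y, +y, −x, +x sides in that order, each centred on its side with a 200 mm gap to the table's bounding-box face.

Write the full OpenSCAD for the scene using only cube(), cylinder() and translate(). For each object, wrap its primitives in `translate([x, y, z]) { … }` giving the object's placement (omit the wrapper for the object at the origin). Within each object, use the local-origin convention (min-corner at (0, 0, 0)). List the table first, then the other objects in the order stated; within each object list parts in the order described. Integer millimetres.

translate([0, 0, 672]) cube([1455, 733, 37]);
translate([56, 56, 0]) cube([86, 86, 672]);
translate([1313, 56, 0]) cube([86, 86, 672]);
translate([56, 591, 0]) cube([86, 86, 672]);
translate([1313, 591, 0]) cube([86, 86, 672]);
translate([93, 199, 709]) {
  cube([34, 30, 1815]);
  translate([340, 0, 0]) cube([34, 30, 1815]);
  translate([34, 0, 276]) cube([306, 30, 21]);
  translate([34, 0, 555]) cube([306, 30, 21]);
  translate([34, 0, 834]) cube([306, 30, 21]);
  translate([34, 0, 1113]) cube([306, 30, 21]);
  translate([34, 0, 1392]) cube([306, 30, 21]);
  translate([34, 0, 1671]) cube([306, 30, 21]);
}
translate([602, -553, 0]) {
  translate([0, 0, 353]) cube([251, 353, 28]);
  translate([13, 13, 0]) cylinder(h = 353, r = 13);
  translate([238, 13, 0]) cylinder(h = 353, r = 13);
  translate([13, 340, 0]) cylinder(h = 353, r = 13);
  translate([238, 340, 0]) cylinder(h = 353, r = 13);
}
translate([602, 933, 0]) {
  translate([0, 0, 353]) cube([251, 353, 28]);
  translate([13, 13, 0]) cylinder(h = 353, r = 13);
  translate([238, 13, 0]) cylinder(h = 353, r = 13);
  translate([13, 340, 0]) cylinder(h = 353, r = 13);
  translate([238, 340, 0]) cylinder(h = 353, r = 13);
}
translate([-451, 190, 0]) {
  translate([0, 0, 353]) cube([251, 353, 28]);
  translate([13, 13, 0]) cylinder(h = 353, r = 13);
  translate([238, 13, 0]) cylinder(h = 353, r = 13);
  translate([13, 340, 0]) cylinder(h = 353, r = 13);
  translate([238, 340, 0]) cylinder(h = 353, r = 13);
}
translate([1655, 190, 0]) {
  translate([0, 0, 353]) cube([251, 353, 28]);
  translate([13, 13, 0]) cylinder(h = 353, r = 13);
  translate([238, 13, 0]) cylinder(h = 353, r = 13);
  translate([13, 340, 0]) cylinder(h = 353, r = 13);
  translate([238, 340, 0]) cylinder(h = 353, r = 13);
}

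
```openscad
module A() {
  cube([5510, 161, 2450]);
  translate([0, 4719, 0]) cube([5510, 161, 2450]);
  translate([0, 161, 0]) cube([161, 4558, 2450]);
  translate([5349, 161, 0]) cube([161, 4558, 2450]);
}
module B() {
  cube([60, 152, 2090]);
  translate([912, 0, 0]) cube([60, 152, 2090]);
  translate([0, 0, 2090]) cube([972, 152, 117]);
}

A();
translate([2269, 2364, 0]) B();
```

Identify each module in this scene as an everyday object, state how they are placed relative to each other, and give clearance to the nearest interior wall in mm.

Clearances: x = 2108, y = 2203; minimum 2108 mm.

A is a house frame. B is a door frame. The door frame sits inside the house frame, centred. The clearance to the nearest interior wall is 2108 mm.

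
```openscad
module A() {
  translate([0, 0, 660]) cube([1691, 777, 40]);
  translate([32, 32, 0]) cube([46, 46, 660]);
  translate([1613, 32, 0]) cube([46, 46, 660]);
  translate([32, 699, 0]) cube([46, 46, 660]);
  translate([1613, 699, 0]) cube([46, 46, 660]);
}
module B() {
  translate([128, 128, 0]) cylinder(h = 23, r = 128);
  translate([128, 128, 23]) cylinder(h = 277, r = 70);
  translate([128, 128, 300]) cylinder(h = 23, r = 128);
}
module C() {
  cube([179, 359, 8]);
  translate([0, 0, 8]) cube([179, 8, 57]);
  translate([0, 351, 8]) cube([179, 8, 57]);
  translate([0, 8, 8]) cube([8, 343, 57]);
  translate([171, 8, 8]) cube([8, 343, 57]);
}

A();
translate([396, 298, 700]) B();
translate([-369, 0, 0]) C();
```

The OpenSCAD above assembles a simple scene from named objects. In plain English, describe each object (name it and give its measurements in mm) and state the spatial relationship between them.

A is a rectangular dining table. The top is 1691×777×40 mm with its upper surface at z = 700 mm. It stands on four 46×46 mm square legs, each inset 32 mm from the nearest pair of top edges, running from the floor to the underside of the top.

B is a spool: two coaxial disc flanges of radius 128 mm and thickness 23 mm, joined by a core cylinder of radius 70 mm and height 277 mm. The lower flange rests on z = 0 and the three cylinders share a vertical axis.

C is an open storage box with external size 179×359×65 mm and wall thickness 8 mm (the base is also 8 mm thick). The base covers the whole footprint; the four walls stand on the base, with the y-facing walls full-width and the x-facing walls fitting between their inner faces.

The spool is on top of the table. The open box is on the floor beside the table on its −x side.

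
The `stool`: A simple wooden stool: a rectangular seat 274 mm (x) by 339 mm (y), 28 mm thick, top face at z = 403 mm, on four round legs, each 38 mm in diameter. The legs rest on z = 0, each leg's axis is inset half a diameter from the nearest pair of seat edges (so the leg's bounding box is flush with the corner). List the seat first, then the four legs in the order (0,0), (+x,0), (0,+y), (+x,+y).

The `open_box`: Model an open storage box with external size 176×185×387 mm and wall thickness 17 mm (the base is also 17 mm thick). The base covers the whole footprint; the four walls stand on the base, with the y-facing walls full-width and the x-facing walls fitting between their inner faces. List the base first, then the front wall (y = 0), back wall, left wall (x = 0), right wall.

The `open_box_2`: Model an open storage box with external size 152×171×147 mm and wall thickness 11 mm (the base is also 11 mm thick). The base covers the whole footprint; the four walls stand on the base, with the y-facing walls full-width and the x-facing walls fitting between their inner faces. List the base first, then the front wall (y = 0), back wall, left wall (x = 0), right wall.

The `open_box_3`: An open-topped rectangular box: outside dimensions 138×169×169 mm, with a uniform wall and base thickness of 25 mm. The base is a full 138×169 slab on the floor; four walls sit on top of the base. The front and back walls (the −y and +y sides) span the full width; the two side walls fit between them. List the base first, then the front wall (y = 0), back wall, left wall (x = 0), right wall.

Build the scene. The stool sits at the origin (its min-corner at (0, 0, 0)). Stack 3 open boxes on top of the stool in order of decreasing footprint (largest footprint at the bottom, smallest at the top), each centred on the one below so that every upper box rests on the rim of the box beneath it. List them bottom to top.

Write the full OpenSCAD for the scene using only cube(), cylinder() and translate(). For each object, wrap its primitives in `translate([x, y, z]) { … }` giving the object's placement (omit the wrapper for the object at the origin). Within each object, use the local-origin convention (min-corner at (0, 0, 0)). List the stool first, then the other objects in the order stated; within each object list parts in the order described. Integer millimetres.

translate([0, 0, 375]) cube([274, 339, 28]);
translate([19, 19, 0]) cylinder(h = 375, r = 19);
translate([255, 19, 0]) cylinder(h = 375, r = 19);
translate([19, 320, 0]) cylinder(h = 375, r = 19);
translate([255, 320, 0]) cylinder(h = 375, r = 19);
translate([49, 77, 403]) {
  cube([176, 185, 17]);
  translate([0, 0, 17]) cube([176, 17, 370]);
  translate([0, 168, 17]) cube([176, 17, 370]);
  translate([0, 17, 17]) cube([17, 151, 370]);
  translate([159, 17, 17]) cube([17, 151, 370]);
}
translate([61, 84, 790]) {
  cube([152, 171, 11]);
  translate([0, 0, 11]) cube([152, 11, 136]);
  translate([0, 160, 11]) cube([152, 11, 136]);
  translate([0, 11, 11]) cube([11, 149, 136]);
  translate([141, 11, 11]) cube([11, 149, 136]);
}
translate([68, 85, 937]) {
  cube([138, 169, 25]);
  translate([0, 0, 25]) cube([138, 25, 144]);
  translate([0, 144, 25]) cube([138, 25, 144]);
  translate([0, 25, 25]) cube([25, 119, 144]);
  translate([113, 25, 25]) cube([25, 119, 144]);
}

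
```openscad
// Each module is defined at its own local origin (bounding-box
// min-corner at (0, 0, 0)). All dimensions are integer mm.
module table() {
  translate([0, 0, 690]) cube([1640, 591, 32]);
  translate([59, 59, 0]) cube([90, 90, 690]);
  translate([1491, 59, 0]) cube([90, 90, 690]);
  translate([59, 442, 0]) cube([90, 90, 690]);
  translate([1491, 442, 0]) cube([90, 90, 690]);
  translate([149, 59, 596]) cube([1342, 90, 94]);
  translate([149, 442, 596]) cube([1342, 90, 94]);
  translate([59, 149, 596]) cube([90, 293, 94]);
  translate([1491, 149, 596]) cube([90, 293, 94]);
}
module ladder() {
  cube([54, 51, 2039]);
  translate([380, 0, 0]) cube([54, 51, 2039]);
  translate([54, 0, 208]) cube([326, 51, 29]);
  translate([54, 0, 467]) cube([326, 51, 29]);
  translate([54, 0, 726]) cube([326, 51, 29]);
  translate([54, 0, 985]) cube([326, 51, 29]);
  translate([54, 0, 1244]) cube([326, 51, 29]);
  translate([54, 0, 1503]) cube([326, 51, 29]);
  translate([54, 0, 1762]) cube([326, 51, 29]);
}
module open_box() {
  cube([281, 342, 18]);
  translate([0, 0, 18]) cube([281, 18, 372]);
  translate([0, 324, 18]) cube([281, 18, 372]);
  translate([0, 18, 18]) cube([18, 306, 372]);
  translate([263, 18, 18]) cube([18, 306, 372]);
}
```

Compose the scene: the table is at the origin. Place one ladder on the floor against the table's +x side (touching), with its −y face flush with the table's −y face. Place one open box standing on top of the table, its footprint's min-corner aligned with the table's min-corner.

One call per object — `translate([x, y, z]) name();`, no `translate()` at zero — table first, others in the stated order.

table();
translate([1640, 0, 0]) ladder();
translate([0, 0, 722]) open_box();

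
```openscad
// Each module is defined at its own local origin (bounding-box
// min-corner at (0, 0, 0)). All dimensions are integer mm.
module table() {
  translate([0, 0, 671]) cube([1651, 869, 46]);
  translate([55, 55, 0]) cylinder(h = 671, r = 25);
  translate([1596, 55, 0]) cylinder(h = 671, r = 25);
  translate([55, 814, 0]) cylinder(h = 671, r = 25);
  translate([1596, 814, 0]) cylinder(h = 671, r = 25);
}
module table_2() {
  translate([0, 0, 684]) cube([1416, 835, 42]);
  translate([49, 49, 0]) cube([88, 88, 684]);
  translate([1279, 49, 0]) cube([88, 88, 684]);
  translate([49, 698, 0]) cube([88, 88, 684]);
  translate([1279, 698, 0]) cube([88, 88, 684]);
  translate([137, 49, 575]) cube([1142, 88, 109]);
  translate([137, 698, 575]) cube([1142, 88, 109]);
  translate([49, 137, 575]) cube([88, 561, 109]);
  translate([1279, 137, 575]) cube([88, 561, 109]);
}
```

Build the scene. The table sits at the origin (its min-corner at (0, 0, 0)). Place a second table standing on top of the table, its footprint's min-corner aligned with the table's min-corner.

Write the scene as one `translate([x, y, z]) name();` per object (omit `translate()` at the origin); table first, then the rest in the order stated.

table();
translate([0, 0, 717]) table_2();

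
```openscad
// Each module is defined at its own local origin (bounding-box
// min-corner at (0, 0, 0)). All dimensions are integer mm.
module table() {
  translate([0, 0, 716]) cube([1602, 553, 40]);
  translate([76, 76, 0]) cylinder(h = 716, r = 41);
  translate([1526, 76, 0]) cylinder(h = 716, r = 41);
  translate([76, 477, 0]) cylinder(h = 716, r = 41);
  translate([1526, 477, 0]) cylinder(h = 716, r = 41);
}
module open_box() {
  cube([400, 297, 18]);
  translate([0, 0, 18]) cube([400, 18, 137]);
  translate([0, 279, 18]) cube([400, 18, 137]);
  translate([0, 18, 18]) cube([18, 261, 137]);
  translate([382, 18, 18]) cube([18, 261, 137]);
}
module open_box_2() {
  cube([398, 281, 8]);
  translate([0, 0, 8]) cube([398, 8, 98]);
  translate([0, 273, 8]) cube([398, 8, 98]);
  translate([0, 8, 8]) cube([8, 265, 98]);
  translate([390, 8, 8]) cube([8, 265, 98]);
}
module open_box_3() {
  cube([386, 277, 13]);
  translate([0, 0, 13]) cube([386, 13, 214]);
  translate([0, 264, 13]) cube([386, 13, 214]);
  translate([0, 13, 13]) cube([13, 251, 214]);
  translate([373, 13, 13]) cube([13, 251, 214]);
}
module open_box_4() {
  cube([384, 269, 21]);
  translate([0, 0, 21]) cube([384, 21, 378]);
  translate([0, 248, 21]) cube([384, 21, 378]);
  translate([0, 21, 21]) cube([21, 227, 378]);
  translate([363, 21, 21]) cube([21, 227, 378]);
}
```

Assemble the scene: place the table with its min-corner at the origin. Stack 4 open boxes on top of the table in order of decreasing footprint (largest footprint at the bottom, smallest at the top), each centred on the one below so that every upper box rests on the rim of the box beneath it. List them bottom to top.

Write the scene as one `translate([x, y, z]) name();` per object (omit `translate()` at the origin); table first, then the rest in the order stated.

table();
translate([601, 128, 756]) open_box();
translate([602, 136, 911]) open_box_2();
translate([608, 138, 1017]) open_box_3();
translate([609, 142, 1244]) open_box_4();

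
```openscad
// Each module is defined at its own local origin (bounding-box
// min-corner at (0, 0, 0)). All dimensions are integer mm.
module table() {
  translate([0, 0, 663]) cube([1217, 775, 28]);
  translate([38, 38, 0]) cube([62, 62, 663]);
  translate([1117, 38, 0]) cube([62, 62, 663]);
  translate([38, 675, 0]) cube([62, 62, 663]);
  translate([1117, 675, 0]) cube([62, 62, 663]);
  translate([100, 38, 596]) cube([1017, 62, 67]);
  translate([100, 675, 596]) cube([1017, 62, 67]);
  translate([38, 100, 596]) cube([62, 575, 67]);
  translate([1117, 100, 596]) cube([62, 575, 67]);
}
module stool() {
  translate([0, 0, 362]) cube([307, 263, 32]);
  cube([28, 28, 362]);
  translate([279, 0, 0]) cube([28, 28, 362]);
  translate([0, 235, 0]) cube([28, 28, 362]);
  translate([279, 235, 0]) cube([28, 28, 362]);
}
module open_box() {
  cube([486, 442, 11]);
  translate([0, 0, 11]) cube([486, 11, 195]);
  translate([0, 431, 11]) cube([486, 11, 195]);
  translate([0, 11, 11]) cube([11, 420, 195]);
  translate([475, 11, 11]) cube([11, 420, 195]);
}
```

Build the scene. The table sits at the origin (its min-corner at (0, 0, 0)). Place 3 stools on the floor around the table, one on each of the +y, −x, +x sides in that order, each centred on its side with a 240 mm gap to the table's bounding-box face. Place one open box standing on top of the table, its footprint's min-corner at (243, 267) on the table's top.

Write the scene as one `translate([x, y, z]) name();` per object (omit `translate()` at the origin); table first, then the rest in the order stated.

table();
translate([455, 1015, 0]) stool();
translate([-547, 256, 0]) stool();
translate([1457, 256, 0]) stool();
translate([243, 267, 691]) open_box();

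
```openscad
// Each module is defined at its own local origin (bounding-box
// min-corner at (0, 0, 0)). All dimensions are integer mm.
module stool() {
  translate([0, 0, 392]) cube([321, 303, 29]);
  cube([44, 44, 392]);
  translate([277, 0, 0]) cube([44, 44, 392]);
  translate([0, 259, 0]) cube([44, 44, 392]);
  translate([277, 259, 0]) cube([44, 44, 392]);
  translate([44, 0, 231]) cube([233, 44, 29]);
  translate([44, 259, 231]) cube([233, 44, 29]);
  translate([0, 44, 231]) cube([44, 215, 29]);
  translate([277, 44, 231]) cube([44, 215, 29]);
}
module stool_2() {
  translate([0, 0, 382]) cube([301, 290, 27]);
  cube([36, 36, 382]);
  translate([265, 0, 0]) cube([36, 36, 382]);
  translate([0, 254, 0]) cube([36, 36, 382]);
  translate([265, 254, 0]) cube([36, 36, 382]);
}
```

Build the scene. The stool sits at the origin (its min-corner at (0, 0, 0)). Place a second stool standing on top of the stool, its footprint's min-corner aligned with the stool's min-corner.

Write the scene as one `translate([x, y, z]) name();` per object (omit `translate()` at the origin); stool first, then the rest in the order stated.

stool();
translate([0, 0, 421]) stool_2();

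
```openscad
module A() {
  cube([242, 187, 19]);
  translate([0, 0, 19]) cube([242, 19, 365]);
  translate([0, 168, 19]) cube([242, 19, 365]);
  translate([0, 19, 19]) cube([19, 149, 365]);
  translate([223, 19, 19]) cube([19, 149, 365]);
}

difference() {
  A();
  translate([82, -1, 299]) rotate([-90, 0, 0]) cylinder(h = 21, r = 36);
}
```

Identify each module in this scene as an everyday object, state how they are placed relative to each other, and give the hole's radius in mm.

The subtracted cylinder has r = 36 mm.

A is an open box. The open box has a circular hole through its front wall. The hole's radius is 36 mm.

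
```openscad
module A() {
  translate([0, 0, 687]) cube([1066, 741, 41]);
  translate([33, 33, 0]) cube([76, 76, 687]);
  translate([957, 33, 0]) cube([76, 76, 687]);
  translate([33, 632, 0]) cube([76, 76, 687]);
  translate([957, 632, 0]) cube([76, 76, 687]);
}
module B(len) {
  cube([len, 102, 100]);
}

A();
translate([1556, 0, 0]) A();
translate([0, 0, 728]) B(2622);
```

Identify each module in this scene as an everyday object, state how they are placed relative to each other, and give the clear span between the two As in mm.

A is a table. B is a beam. A beam spans the tops of two tables. The clear span between the two tables is 490 mm.

Second table starts at x = 1556; first ends at x = 1066; clear span = 1556 − 1066 = 490 mm.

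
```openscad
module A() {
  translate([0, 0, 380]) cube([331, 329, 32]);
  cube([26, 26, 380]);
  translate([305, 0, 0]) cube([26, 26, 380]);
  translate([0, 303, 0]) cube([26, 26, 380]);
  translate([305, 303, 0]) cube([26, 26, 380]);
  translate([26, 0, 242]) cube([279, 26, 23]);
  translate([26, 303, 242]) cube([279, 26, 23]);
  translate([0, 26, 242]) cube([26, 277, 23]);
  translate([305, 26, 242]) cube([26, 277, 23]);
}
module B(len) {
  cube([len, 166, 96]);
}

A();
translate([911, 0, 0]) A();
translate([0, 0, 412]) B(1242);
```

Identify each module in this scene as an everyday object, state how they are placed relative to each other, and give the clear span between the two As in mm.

Second stool starts at x = 911; first ends at x = 331; clear span = 911 − 331 = 580 mm.

A is a stool. B is a beam. A beam spans the tops of two stools. The clear span between the two stools is 580 mm.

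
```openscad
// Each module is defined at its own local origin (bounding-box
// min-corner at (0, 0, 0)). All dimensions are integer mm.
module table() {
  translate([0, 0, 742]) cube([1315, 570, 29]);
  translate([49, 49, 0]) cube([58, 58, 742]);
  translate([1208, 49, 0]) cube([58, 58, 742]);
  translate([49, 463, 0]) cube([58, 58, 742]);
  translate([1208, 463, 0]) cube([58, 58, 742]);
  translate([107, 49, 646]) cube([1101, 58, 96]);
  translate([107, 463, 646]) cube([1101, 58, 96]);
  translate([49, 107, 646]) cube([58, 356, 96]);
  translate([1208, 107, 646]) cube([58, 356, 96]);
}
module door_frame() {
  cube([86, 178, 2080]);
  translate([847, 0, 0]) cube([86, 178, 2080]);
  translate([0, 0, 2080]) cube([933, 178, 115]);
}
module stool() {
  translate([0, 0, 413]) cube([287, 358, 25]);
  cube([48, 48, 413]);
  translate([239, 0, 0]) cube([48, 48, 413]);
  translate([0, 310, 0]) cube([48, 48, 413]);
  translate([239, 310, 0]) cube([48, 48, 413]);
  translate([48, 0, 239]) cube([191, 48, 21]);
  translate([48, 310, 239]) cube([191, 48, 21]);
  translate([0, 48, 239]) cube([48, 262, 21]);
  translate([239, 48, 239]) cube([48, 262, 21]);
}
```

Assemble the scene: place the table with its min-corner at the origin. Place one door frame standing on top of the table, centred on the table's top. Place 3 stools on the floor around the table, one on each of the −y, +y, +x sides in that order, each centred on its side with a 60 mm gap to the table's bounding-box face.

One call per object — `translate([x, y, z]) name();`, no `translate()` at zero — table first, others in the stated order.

table();
translate([191, 196, 771]) door_frame();
translate([514, -418, 0]) stool();
translate([514, 630, 0]) stool();
translate([1375, 106, 0]) stool();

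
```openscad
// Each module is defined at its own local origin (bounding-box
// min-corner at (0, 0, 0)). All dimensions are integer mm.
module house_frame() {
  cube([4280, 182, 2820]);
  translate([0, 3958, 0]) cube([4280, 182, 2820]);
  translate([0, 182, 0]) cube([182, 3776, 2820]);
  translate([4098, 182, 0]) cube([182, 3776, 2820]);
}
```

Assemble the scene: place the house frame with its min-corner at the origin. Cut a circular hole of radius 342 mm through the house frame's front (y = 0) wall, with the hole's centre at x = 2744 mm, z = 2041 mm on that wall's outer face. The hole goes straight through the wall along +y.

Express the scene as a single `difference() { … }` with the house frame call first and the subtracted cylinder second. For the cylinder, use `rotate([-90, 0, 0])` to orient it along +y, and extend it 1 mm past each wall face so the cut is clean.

difference() {
  house_frame();
  translate([2744, -1, 2041]) rotate([-90, 0, 0]) cylinder(h = 184, r = 342);
}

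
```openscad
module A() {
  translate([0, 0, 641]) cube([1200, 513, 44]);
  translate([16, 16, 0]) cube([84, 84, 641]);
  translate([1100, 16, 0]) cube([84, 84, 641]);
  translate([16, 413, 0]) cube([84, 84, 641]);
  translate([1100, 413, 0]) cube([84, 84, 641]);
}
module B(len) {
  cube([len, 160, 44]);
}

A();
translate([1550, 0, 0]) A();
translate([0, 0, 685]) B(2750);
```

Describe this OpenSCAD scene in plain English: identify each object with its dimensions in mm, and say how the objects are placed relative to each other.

A is a rectangular dining table. The top is 1200×513×44 mm with its upper surface at z = 685 mm. It stands on four 84×84 mm square legs, each inset 16 mm from the nearest pair of top edges, running from the floor to the underside of the top.

B is a rectangular beam 2750 mm long (x), 160 mm deep (y), 44 mm thick (z).

The beam spans the tops of two tables placed 350 mm apart, resting at z = 685 mm.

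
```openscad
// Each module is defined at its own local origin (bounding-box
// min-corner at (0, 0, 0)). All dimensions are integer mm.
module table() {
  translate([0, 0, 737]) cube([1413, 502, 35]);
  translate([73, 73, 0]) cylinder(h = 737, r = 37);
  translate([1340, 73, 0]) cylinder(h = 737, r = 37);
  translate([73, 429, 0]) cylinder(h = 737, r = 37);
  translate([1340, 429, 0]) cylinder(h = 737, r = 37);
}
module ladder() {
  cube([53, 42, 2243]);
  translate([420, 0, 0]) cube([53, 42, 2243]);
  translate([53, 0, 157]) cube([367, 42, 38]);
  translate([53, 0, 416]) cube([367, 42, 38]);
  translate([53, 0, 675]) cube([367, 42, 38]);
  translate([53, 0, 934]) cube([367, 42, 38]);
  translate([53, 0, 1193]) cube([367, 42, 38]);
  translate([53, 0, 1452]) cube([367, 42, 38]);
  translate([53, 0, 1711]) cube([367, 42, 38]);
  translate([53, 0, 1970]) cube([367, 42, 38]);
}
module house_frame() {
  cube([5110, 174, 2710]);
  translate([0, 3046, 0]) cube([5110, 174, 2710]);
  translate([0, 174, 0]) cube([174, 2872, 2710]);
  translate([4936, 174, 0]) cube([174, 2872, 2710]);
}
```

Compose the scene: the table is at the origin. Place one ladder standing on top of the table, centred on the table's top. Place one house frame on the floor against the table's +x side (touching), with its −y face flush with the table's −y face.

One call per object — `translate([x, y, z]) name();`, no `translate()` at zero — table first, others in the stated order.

table();
translate([470, 230, 772]) ladder();
translate([1413, 0, 0]) house_frame();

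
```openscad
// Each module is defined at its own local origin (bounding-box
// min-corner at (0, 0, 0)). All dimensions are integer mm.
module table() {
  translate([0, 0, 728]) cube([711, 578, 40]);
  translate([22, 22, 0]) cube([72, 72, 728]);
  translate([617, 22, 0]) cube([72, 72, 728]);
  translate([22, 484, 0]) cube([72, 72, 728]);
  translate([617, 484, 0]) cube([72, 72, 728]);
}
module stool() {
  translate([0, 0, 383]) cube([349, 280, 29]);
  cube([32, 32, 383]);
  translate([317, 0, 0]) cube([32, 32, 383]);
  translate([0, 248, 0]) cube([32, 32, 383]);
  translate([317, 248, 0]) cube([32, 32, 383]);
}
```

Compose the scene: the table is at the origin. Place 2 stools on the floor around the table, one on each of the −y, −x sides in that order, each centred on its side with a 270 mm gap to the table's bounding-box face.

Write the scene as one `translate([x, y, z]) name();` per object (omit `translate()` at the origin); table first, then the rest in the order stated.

table();
translate([181, -550, 0]) stool();
translate([-619, 149, 0]) stool();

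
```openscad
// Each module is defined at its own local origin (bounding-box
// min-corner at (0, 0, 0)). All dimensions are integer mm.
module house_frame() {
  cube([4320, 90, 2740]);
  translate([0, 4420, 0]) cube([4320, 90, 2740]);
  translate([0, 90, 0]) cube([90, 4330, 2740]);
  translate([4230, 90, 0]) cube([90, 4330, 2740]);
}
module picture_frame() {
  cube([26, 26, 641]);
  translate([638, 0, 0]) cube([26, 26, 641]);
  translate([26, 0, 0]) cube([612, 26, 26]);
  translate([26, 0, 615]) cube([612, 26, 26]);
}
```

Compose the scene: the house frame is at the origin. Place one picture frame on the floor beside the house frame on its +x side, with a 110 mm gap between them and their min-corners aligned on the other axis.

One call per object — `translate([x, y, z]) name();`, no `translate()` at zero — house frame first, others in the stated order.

house_frame();
translate([4430, 0, 0]) picture_frame();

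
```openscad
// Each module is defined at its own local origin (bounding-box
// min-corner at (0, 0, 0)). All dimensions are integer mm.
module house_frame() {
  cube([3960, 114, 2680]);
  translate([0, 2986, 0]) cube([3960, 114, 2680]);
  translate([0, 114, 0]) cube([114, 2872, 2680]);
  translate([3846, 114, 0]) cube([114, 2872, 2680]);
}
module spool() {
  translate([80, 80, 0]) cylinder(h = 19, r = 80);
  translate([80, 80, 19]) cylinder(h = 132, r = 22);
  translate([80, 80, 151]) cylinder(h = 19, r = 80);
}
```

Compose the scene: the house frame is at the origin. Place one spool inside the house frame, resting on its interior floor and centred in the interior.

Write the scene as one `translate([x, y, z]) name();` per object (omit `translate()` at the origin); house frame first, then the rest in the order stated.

house_frame();
translate([1900, 1470, 0]) spool();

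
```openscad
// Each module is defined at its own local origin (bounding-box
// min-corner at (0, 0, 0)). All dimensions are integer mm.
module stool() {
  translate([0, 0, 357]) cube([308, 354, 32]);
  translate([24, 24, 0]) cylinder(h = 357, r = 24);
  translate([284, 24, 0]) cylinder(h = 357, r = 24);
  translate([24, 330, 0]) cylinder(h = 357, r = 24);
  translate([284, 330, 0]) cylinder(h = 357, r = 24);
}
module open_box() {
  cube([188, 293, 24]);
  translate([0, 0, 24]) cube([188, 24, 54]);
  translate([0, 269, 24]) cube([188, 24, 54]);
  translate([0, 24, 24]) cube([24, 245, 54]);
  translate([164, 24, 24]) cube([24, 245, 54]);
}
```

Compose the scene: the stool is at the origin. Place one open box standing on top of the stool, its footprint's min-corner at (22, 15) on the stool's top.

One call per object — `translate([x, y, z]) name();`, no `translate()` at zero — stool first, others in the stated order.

stool();
translate([22, 15, 389]) open_box();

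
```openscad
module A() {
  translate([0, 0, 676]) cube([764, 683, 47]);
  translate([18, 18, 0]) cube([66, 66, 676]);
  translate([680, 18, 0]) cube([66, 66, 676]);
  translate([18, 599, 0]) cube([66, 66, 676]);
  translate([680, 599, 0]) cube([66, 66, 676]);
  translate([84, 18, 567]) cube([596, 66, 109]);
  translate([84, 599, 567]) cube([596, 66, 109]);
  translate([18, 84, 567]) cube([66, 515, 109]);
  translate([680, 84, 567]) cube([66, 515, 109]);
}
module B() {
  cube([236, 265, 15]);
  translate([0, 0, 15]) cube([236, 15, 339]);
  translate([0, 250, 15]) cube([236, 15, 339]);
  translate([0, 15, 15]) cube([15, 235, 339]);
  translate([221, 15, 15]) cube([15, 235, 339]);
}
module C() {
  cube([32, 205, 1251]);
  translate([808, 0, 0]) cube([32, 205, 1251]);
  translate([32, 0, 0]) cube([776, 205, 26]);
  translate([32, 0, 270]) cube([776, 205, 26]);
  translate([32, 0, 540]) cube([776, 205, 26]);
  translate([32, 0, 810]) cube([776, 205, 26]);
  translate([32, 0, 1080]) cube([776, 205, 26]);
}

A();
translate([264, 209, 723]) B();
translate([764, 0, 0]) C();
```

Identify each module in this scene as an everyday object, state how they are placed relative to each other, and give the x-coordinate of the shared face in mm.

A is a table. B is an open box. C is a bookshelf. The open box is on top of the table, centred. The bookshelf is against the table's +x side, with their −y faces flush. The x-coordinate of the shared face is 764 mm.

The table's +x face and the bookshelf's −x face are both at x = 764 mm.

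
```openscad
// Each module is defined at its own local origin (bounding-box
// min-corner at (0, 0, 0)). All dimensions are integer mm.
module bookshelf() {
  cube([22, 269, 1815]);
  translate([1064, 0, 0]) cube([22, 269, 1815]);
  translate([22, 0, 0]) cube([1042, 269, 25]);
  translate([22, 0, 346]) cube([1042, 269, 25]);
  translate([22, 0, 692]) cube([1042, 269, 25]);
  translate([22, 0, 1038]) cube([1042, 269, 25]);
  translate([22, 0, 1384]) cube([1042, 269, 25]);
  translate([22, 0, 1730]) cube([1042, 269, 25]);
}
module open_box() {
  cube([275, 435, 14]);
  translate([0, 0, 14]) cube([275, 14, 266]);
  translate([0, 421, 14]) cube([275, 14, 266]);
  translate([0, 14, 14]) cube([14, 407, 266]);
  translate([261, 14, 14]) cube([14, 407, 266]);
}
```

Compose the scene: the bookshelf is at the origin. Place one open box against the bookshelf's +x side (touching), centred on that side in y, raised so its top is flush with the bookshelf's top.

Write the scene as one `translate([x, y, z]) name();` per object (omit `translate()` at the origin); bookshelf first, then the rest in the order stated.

bookshelf();
translate([1086, -83, 1535]) open_box();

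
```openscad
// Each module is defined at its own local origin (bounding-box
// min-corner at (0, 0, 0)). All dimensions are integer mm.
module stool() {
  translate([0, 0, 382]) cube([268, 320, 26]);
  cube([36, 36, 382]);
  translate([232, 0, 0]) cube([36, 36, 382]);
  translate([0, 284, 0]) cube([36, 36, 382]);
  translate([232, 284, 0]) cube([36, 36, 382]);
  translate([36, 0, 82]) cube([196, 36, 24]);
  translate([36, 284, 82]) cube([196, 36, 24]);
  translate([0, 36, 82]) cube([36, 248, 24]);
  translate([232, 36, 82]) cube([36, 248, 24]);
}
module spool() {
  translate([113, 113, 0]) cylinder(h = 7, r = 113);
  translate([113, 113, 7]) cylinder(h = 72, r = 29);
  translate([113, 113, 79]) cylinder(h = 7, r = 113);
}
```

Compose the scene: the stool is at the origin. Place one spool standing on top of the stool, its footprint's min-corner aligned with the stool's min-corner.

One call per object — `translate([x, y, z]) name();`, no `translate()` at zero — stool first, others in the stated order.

stool();
translate([0, 0, 408]) spool();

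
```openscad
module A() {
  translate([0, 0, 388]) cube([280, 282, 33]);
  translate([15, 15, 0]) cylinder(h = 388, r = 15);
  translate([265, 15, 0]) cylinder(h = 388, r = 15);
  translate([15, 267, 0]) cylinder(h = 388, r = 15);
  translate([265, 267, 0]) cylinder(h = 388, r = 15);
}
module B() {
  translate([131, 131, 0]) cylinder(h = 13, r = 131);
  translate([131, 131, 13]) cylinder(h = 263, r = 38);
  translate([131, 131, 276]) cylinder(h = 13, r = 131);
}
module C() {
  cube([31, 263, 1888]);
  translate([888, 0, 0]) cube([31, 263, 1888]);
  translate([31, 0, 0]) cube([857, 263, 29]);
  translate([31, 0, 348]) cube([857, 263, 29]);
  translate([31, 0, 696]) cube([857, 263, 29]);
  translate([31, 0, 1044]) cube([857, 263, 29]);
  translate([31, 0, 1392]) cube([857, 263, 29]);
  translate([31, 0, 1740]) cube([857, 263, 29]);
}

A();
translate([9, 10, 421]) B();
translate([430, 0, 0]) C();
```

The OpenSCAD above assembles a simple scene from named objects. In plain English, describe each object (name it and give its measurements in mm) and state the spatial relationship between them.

A is a four-legged stool. The seat is a 280×282×33 mm slab whose top surface is at z = 421 mm; four round legs, each 30 mm in diameter, run from the floor (z = 0) to the underside of the seat, each leg's axis is inset half a diameter from the nearest pair of seat edges (so the leg's bounding box is flush with the corner).

B is a spool: two coaxial disc flanges of radius 131 mm and thickness 13 mm, joined by a core cylinder of radius 38 mm and height 263 mm. The lower flange rests on z = 0 and the three cylinders share a vertical axis.

C is a bookshelf 919 mm wide overall, 263 mm deep and 1888 mm tall. The two sides are 31 mm thick vertical panels. 6 horizontal shelves of 29 mm thickness span between the inner faces of the sides; the lowest shelf sits on the floor and shelves are stacked with a clear vertical gap of 319 mm between each pair.

The spool is on top of the stool, centred. The bookshelf is on the floor beside the stool on its +x side.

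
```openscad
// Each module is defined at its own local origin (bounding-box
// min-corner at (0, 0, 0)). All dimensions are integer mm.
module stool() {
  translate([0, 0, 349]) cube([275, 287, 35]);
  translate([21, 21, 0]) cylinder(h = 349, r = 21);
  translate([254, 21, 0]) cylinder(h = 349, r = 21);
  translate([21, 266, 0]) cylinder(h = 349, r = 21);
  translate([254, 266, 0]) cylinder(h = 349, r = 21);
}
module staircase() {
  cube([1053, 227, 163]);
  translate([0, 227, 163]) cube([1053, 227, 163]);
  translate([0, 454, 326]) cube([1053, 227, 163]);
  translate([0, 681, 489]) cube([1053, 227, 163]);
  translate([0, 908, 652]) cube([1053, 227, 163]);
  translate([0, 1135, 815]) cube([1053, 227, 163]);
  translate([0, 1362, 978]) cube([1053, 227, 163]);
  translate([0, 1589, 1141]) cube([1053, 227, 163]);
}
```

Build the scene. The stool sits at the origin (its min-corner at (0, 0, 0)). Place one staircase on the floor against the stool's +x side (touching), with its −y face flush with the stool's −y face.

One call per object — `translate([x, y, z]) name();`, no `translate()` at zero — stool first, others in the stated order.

stool();
translate([275, 0, 0]) staircase();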